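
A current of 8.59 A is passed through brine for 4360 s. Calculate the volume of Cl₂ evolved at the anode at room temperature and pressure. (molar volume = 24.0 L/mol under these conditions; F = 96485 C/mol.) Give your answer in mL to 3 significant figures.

Q = 8.59 A × 4360 s = 37450 C
n(e⁻) = Q/F = 37450/96485 = 0.3881 mol
2Cl⁻ → Cl₂ + 2e⁻, so n(Cl₂) = 0.3881 / 2 = 0.1941 mol
V = 0.1941 × 24.0 = 4.658 L
= 4660 mL

4660 mL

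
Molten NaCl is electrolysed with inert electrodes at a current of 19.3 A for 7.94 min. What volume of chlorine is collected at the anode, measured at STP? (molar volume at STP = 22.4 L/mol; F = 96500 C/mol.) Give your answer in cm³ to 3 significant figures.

Charge passed = 19.3 × 476.4 = 9195 C
n(e⁻) = Q/F = 9195/96500 = 0.09528 mol
2Cl⁻ → Cl₂ + 2e⁻, so n(Cl₂) = 0.09528 / 2 = 0.04764 mol
V = 0.04764 × 22.4 = 1.067 L
= 1070 cm³

1070 cm³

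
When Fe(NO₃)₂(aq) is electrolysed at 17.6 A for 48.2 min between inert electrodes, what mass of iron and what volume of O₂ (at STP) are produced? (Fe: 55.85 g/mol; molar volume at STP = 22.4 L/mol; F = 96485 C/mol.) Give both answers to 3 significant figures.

Q = 17.6 × 2892 = 50900 C; n(e⁻) = 50900 / 96485 = 0.5275 mol
Cathode: Fe²⁺ + 2e⁻ → Fe → n(Fe) = 0.5275/2 = 0.2638 mol → 14.7 g
Anode: 2H₂O → O₂ + 4H⁺ + 4e⁻ → n(O₂) = 0.5275/4 = 0.1319 mol → 2.95 L

14.7 g Fe; 2.95 L O₂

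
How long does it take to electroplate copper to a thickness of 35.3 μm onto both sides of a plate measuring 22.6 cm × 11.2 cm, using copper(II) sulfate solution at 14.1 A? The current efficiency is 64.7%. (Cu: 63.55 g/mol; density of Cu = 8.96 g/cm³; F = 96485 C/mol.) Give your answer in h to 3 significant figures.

Plated area = 2 × 22.6 × 11.2 = 506.2 cm²
Volume = 506.2 × 35.3×10⁻⁴ cm = 1.787 cm³
m(Cu) = 1.787 × 8.96 = 16.01 g
n(Cu) = 16.01 / 63.55 = 0.2519 mol; n(e⁻) = 2 × 0.2519 = 0.5038 mol
Q = 0.5038 × 96485 / 0.647 = 75130 C
t = 75130 / 14.1 = 5328 s = 1.48 h

1.48 h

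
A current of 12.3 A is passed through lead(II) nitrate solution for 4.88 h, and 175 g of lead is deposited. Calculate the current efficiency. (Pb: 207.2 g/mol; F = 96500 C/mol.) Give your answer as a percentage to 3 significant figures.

Q = 12.3 × 17568 = 2.161×10^5 C
n(e⁻) = 2.161×10^5 / 96500 = 2.239 mol
Pb²⁺ + 2e⁻ → Pb, so theoretical n(Pb) = 1.120 mol → 232.1 g
Efficiency = 175 / 232.1 = 0.7540 = 75.4%

75.4%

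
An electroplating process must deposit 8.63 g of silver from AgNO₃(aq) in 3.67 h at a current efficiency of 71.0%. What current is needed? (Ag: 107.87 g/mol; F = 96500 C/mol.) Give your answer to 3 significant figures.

0.823 A

n(Ag) = 8.63 / 107.87 = 0.08000 mol
Ag⁺ + e⁻ → Ag, so n(e⁻) = 0.08000 mol
Q = 0.08000 × 96500 / 0.710 = 10870 C
I = Q / t = 10870 / 13212 s = 0.823 A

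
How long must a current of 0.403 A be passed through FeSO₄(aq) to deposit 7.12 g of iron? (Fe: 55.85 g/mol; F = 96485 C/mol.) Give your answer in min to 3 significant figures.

n(Fe) = 7.12 / 55.85 = 0.1275 mol
Fe²⁺ + 2e⁻ → Fe, so n(e⁻) = 2 × 0.1275 = 0.2550 mol
Q = 0.2550 × 96485 = 24600 C
t = Q / I = 24600 / 0.403 = 61040 s = 1020 min

1020 min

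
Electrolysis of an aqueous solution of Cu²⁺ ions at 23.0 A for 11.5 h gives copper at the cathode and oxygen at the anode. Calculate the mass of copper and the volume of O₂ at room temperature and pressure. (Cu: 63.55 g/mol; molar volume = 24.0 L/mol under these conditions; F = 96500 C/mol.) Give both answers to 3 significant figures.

Q = 23.0 × 41400 = 9.522×10^5 C; n(e⁻) = 9.522×10^5 / 96500 = 9.867 mol
Cathode: Cu²⁺ + 2e⁻ → Cu → n(Cu) = 9.867/2 = 4.934 mol → 314 g
Anode: 2H₂O → O₂ + 4H⁺ + 4e⁻ → n(O₂) = 9.867/4 = 2.467 mol → 59.2 L

314 g Cu; 59.2 L O₂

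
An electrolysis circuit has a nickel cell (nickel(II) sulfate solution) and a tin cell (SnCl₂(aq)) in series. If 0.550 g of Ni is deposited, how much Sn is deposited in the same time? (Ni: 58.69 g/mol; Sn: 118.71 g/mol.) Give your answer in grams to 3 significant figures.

n(Ni) = 0.550 / 58.69 = 0.009371 mol
Ni²⁺ + 2e⁻ → Ni, so n(e⁻) = 2 × 0.009371 = 0.01874 mol
Since the cells are in series, n(e⁻) in the Sn cell is also 0.01874 mol.
Sn²⁺ + 2e⁻ → Sn, so n(Sn) = 0.01874 / 2 = 0.009370 mol
m(Sn) = 0.009370 × 118.71 = 1.11 g

1.11 g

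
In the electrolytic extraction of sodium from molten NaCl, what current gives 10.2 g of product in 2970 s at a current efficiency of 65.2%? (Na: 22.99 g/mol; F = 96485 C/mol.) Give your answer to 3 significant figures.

n(Na) = 10.2 / 22.99 = 0.4437 mol
Na⁺ + e⁻ → Na, so n(e⁻) = 0.4437 mol
Q = 0.4437 × 96485 / 0.652 = 65660 C
I = Q / t = 65660 / 2970 s = 22.1 A

22.1 A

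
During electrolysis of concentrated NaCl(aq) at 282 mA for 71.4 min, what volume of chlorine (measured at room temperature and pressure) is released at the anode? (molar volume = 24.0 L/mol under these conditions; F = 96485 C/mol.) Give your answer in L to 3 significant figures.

Charge passed = 0.282 × 4284 = 1208 C
n(e⁻) = 1208 / 96485 = 0.01252 mol
2Cl⁻ → Cl₂ + 2e⁻, so n(Cl₂) = 0.01252 / 2 = 0.006260 mol
V = 0.006260 × 24.0 = 0.1502 L

0.150 L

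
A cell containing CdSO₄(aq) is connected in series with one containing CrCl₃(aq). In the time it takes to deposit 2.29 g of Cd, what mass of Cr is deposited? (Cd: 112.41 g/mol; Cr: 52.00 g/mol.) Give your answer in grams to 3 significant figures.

n(Cd) = 2.29 / 112.41 = 0.02037 mol
Cd²⁺ + 2e⁻ → Cd, so n(e⁻) = 2 × 0.02037 = 0.04074 mol
The cells are in series, so the same charge (and hence the same n(e⁻) = 0.04074 mol) passes through both.
Cr³⁺ + 3e⁻ → Cr, so n(Cr) = 0.04074 / 3 = 0.01358 mol
m(Cr) = 0.01358 × 52.00 = 0.706 g

0.706 g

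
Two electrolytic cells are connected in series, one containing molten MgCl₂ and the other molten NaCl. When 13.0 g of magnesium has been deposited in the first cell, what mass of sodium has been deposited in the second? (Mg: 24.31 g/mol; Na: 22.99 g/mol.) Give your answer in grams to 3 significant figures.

n(Mg) = 13.0 / 24.31 = 0.5348 mol
Mg²⁺ + 2e⁻ → Mg, so n(e⁻) = 2 × 0.5348 = 1.070 mol
Same current for the same time ⇒ same n(e⁻) = 1.070 mol in both cells.
Na⁺ + e⁻ → Na, so n(Na) = 1.070 mol
m(Na) = 1.070 × 22.99 = 24.6 g

24.6 g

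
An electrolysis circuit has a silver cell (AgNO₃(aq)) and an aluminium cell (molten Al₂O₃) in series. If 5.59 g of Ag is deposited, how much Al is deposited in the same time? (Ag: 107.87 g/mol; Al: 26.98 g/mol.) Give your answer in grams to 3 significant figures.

n(Ag) = 5.59 / 107.87 = 0.05182 mol
Ag⁺ + e⁻ → Ag, so n(e⁻) = 0.05182 mol
The cells are in series, so the same charge (and hence the same n(e⁻) = 0.05182 mol) passes through both.
Al³⁺ + 3e⁻ → Al, so n(Al) = 0.05182 / 3 = 0.01727 mol
m(Al) = 0.01727 × 26.98 = 0.466 g

0.466 g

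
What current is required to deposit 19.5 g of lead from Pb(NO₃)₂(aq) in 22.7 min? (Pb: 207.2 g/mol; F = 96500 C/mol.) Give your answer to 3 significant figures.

n(Pb) = 19.5 / 207.2 = 0.09411 mol
Pb²⁺ + 2e⁻ → Pb, so n(e⁻) = 2 × 0.09411 = 0.1882 mol
Q = 0.1882 × 96500 = 18160 C
I = Q / t = 18160 / 1362 s = 13.3 A

13.3 A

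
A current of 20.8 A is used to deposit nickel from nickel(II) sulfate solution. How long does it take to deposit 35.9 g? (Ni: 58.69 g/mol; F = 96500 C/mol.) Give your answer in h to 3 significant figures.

n(Ni) = 35.9 / 58.69 = 0.6117 mol
Ni²⁺ + 2e⁻ → Ni, so n(e⁻) = 2 × 0.6117 = 1.223 mol
Q = 1.223 × 96500 = 1.180×10^5 C
t = Q / I = 1.180×10^5 / 20.8 = 5673 s = 1.58 h

1.58 h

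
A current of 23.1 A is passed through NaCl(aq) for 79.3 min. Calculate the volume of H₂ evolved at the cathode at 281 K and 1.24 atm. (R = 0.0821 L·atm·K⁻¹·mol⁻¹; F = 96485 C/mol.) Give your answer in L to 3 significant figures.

Q = 23.1 A × 4758 s = 1.099×10^5 C
Moles of electrons = 1.099×10^5 / 96485 = 1.139 mol
2H⁺ + 2e⁻ → H₂, so n(H₂) = 1.139 / 2 = 0.5695 mol
V = nRT/P = 0.5695 × 0.0821 × 281 / 1.24 = 10.60 L

10.6 L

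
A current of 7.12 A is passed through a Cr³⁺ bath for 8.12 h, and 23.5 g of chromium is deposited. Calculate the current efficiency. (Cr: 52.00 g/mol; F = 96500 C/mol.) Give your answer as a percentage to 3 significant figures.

Q = 7.12 × 29232 = 2.081×10^5 C
n(e⁻) = 2.081×10^5 / 96500 = 2.156 mol
Cr³⁺ + 3e⁻ → Cr, so theoretical n(Cr) = 0.7187 mol → 37.37 g
Efficiency = 23.5 / 37.37 = 0.6288 = 62.9%

62.9%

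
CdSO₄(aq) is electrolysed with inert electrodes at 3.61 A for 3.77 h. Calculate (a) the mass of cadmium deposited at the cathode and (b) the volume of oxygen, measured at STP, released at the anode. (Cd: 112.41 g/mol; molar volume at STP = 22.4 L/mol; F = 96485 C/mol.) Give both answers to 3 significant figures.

28.5 g Cd; 2.84 L O₂

Q = 3.61 × 13572 = 48990 C; n(e⁻) = 48990 / 96485 = 0.5077 mol
Cathode: Cd²⁺ + 2e⁻ → Cd → n(Cd) = 0.5077/2 = 0.2539 mol → 28.5 g
Anode: 2H₂O → O₂ + 4H⁺ + 4e⁻ → n(O₂) = 0.5077/4 = 0.1269 mol → 2.84 L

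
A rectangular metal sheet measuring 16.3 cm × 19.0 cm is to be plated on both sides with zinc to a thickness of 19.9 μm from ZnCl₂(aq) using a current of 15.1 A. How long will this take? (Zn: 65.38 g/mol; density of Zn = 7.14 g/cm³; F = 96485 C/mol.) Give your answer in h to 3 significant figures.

Plated area = 2 × 16.3 × 19.0 = 619.4 cm²
Volume = 619.4 × 19.9×10⁻⁴ cm = 1.233 cm³
m(Zn) = 1.233 × 7.14 = 8.804 g
n(Zn) = 8.804 / 65.38 = 0.1347 mol; n(e⁻) = 2 × 0.1347 = 0.2694 mol
Q = 0.2694 × 96485 = 25990 C
t = 25990 / 15.1 = 1721 s = 0.478 h

0.478 h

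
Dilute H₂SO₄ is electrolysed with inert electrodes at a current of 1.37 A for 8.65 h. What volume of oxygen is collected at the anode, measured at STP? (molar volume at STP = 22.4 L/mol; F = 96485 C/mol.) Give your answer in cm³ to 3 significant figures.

2480 cm³

Q = 1.37 A × 31140 s = 42660 C
n(e⁻) = 42660 / 96485 = 0.4421 mol
2H₂O → O₂ + 4H⁺ + 4e⁻, so n(O₂) = 0.4421 / 4 = 0.1105 mol
V = 0.1105 × 22.4 = 2.475 L
= 2480 cm³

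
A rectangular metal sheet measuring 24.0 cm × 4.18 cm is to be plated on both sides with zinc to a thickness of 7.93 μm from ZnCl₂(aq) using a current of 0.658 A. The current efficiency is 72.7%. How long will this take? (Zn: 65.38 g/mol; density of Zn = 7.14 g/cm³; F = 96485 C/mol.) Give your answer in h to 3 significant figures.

Plated area = 2 × 24.0 × 4.18 = 200.6 cm²
Volume = 200.6 × 7.93×10⁻⁴ cm = 0.1591 cm³
m(Zn) = 0.1591 × 7.14 = 1.136 g
n(Zn) = 1.136 / 65.38 = 0.01738 mol; n(e⁻) = 2 × 0.01738 = 0.03476 mol
Q = 0.03476 × 96485 / 0.727 = 4613 C
t = 4613 / 0.658 = 7011 s = 1.95 h

1.95 h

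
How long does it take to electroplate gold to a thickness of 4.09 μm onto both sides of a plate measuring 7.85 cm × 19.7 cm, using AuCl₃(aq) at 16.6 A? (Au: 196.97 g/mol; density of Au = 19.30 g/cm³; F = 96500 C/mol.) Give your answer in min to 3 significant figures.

Plated area = 2 × 7.85 × 19.7 = 309.3 cm²
Volume = 309.3 × 4.09×10⁻⁴ cm = 0.1265 cm³
m(Au) = 0.1265 × 19.30 = 2.441 g
n(Au) = 2.441 / 196.97 = 0.01239 mol; n(e⁻) = 3 × 0.01239 = 0.03717 mol
Q = 0.03717 × 96500 = 3587 C
t = 3587 / 16.6 = 216.1 s = 3.60 min

3.60 min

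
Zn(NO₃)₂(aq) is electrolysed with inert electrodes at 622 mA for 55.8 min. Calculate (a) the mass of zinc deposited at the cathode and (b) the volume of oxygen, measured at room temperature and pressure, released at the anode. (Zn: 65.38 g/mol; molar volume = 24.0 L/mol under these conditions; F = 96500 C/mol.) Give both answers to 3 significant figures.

0.705 g Zn; 0.129 L O₂

Q = 0.622 × 3348 = 2082 C; n(e⁻) = 2082 / 96500 = 0.02158 mol
Cathode: Zn²⁺ + 2e⁻ → Zn → n(Zn) = 0.02158/2 = 0.01079 mol → 0.705 g
Anode: 2H₂O → O₂ + 4H⁺ + 4e⁻ → n(O₂) = 0.02158/4 = 0.005395 mol → 0.129 L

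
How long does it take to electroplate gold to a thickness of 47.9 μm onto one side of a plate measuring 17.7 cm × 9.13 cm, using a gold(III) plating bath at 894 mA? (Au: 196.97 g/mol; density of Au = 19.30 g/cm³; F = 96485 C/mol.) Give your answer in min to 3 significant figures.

409 min

Plated area = 17.7 × 9.13 = 161.6 cm²
Volume = 161.6 × 47.9×10⁻⁴ cm = 0.7741 cm³
m(Au) = 0.7741 × 19.30 = 14.94 g
n(Au) = 14.94 / 196.97 = 0.07585 mol; n(e⁻) = 3 × 0.07585 = 0.2276 mol
Q = 0.2276 × 96485 = 21960 C
t = 21960 / 0.894 = 24560 s = 409 min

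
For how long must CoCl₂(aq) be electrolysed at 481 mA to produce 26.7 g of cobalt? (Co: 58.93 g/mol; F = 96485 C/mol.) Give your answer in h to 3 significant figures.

n(Co) = 26.7 / 58.93 = 0.4531 mol
Co²⁺ + 2e⁻ → Co, so n(e⁻) = 2 × 0.4531 = 0.9062 mol
Q = 0.9062 × 96485 = 87430 C
t = Q / I = 87430 / 0.481 = 1.818×10^5 s = 50.5 h

50.5 h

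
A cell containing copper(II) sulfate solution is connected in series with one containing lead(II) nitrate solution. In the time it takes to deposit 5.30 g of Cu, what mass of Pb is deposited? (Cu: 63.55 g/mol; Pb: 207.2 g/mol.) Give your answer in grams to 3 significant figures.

17.3 g

n(Cu) = 5.30 / 63.55 = 0.08340 mol
Cu²⁺ + 2e⁻ → Cu, so n(e⁻) = 2 × 0.08340 = 0.1668 mol
Since the cells are in series, n(e⁻) in the Pb cell is also 0.1668 mol.
Pb²⁺ + 2e⁻ → Pb, so n(Pb) = 0.1668 / 2 = 0.08340 mol
m(Pb) = 0.08340 × 207.2 = 17.3 g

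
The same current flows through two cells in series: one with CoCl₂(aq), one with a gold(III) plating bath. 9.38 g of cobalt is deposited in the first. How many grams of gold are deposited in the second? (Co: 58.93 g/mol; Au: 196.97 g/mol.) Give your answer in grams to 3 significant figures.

20.9 g

n(Co) = 9.38 / 58.93 = 0.1592 mol
Co²⁺ + 2e⁻ → Co, so n(e⁻) = 2 × 0.1592 = 0.3184 mol
Since the cells are in series, n(e⁻) in the Au cell is also 0.3184 mol.
Au³⁺ + 3e⁻ → Au, so n(Au) = 0.3184 / 3 = 0.1061 mol
m(Au) = 0.1061 × 196.97 = 20.9 g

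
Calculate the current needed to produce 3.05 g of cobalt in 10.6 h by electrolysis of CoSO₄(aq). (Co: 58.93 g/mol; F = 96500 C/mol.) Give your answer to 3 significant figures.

0.262 A

n(Co) = 3.05 / 58.93 = 0.05176 mol
Co²⁺ + 2e⁻ → Co, so n(e⁻) = 2 × 0.05176 = 0.1035 mol
Q = 0.1035 × 96500 = 9988 C
I = Q / t = 9988 / 38160 s = 0.262 A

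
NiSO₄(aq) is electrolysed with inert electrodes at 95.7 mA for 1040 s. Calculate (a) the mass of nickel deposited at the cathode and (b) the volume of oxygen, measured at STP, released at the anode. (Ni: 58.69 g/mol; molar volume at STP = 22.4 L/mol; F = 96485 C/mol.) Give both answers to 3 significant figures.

Q = 0.0957 × 1040 = 99.53 C; n(e⁻) = 99.53 / 96485 = 0.001032 mol
Cathode: Ni²⁺ + 2e⁻ → Ni → n(Ni) = 0.001032/2 = 5.160×10^-4 mol → 0.0303 g
Anode: 2H₂O → O₂ + 4H⁺ + 4e⁻ → n(O₂) = 0.001032/4 = 2.580×10^-4 mol → 0.00578 L

0.0303 g Ni; 0.00578 L O₂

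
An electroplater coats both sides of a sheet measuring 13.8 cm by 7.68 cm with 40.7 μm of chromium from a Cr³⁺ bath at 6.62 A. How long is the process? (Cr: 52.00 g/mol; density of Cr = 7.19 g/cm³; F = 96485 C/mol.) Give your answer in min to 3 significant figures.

86.9 min

Plated area = 2 × 13.8 × 7.68 = 212.0 cm²
Volume = 212.0 × 40.7×10⁻⁴ cm = 0.8628 cm³
m(Cr) = 0.8628 × 7.19 = 6.204 g
n(Cr) = 6.204 / 52.00 = 0.1193 mol; n(e⁻) = 3 × 0.1193 = 0.3579 mol
Q = 0.3579 × 96485 = 34530 C
t = 34530 / 6.62 = 5216 s = 86.9 min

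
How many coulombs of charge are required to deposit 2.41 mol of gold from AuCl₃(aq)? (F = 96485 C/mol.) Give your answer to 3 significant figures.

6.98×10^5 C

Au³⁺ + 3e⁻ → Au, so n(e⁻) = 3 × 2.41 = 7.230 mol
Q = 7.230 × 96485 = 6.976×10^5 C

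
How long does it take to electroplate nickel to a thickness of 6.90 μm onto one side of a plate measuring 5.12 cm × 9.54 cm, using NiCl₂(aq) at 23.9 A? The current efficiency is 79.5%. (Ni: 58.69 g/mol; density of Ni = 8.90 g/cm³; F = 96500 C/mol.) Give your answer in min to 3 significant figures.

0.865 min

Plated area = 5.12 × 9.54 = 48.84 cm²
Volume = 48.84 × 6.90×10⁻⁴ cm = 0.03370 cm³
m(Ni) = 0.03370 × 8.90 = 0.2999 g
n(Ni) = 0.2999 / 58.69 = 0.005110 mol; n(e⁻) = 2 × 0.005110 = 0.01022 mol
Q = 0.01022 × 96500 / 0.795 = 1241 C
t = 1241 / 23.9 = 51.92 s = 0.865 min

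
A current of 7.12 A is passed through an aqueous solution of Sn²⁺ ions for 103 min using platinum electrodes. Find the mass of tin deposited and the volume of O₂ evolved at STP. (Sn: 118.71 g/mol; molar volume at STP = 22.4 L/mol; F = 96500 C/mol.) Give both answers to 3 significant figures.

27.1 g Sn; 2.55 L O₂

Q = 7.12 × 6180 = 44000 C; n(e⁻) = 44000 / 96500 = 0.4560 mol
Cathode: Sn²⁺ + 2e⁻ → Sn → n(Sn) = 0.4560/2 = 0.2280 mol → 27.1 g
Anode: 2H₂O → O₂ + 4H⁺ + 4e⁻ → n(O₂) = 0.4560/4 = 0.1140 mol → 2.55 L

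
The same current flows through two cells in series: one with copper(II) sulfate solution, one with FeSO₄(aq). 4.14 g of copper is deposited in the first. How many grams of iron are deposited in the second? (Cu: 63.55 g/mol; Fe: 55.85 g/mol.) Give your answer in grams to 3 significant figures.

3.64 g

n(Cu) = 4.14 / 63.55 = 0.06515 mol
Cu²⁺ + 2e⁻ → Cu, so n(e⁻) = 2 × 0.06515 = 0.1303 mol
The cells are in series, so the same charge (and hence the same n(e⁻) = 0.1303 mol) passes through both.
Fe²⁺ + 2e⁻ → Fe, so n(Fe) = 0.1303 / 2 = 0.06515 mol
m(Fe) = 0.06515 × 55.85 = 3.64 g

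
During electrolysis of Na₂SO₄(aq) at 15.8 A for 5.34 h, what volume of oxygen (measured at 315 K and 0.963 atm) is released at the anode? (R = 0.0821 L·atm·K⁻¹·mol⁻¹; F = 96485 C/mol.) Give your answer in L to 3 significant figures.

21.1 L

Q = It = 15.8 × 19224 = 3.037×10^5 C
n(e⁻) = Q/F = 3.037×10^5/96485 = 3.148 mol
2H₂O → O₂ + 4H⁺ + 4e⁻, so n(O₂) = 3.148 / 4 = 0.7870 mol
V = nRT/P = 0.7870 × 0.0821 × 315 / 0.963 = 21.13 L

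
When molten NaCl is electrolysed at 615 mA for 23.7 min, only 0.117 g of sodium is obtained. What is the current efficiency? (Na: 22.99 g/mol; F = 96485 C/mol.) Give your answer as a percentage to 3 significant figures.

56.1%

Q = 0.615 × 1422 = 874.5 C
n(e⁻) = 874.5 / 96485 = 0.009064 mol
Na⁺ + e⁻ → Na, so theoretical n(Na) = 0.009064 mol → 0.2084 g
Efficiency = 0.117 / 0.2084 = 0.5614 = 56.1%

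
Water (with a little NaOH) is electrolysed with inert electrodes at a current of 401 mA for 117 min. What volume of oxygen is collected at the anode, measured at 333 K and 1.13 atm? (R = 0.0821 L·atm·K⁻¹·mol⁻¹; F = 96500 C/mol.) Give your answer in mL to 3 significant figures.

176 mL

Q = It = 0.401 × 7020 = 2815 C
n(e⁻) = Q/F = 2815/96500 = 0.02917 mol
2H₂O → O₂ + 4H⁺ + 4e⁻, so n(O₂) = 0.02917 / 4 = 0.007293 mol
V = nRT/P = 0.007293 × 0.0821 × 333 / 1.13 = 0.1764 L
= 176 mL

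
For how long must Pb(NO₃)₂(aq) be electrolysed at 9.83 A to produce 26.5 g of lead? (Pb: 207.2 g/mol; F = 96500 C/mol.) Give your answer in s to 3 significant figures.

n(Pb) = 26.5 / 207.2 = 0.1279 mol
Pb²⁺ + 2e⁻ → Pb, so n(e⁻) = 2 × 0.1279 = 0.2558 mol
Q = 0.2558 × 96500 = 24680 C
t = Q / I = 24680 / 9.83 = 2511 s

2510 s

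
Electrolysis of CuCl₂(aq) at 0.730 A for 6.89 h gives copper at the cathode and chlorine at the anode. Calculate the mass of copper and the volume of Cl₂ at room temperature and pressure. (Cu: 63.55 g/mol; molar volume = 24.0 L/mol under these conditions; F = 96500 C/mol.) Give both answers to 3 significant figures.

Q = 0.730 × 24804 = 18110 C; n(e⁻) = 18110 / 96500 = 0.1877 mol
Cathode: Cu²⁺ + 2e⁻ → Cu → n(Cu) = 0.1877/2 = 0.09385 mol → 5.96 g
Anode: 2Cl⁻ → Cl₂ + 2e⁻ → n(Cl₂) = 0.1877/2 = 0.09385 mol → 2.25 L

5.96 g Cu; 2.25 L Cl₂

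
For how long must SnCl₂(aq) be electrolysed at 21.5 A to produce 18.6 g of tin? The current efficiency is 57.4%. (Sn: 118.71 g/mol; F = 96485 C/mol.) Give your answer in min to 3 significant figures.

n(Sn) = 18.6 / 118.71 = 0.1567 mol
Sn²⁺ + 2e⁻ → Sn, so n(e⁻) = 2 × 0.1567 = 0.3134 mol
Q = 0.3134 × 96485 / 0.574 = 52680 C
t = Q / I = 52680 / 21.5 = 2450 s = 40.8 min

40.8 min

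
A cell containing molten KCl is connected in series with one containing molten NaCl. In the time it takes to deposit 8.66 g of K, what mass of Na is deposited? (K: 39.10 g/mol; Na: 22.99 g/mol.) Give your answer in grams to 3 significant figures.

5.09 g

n(K) = 8.66 / 39.10 = 0.2215 mol
K⁺ + e⁻ → K, so n(e⁻) = 0.2215 mol
In series, the same 0.2215 mol of electrons flows through the second cell.
Na⁺ + e⁻ → Na, so n(Na) = 0.2215 mol
m(Na) = 0.2215 × 22.99 = 5.09 g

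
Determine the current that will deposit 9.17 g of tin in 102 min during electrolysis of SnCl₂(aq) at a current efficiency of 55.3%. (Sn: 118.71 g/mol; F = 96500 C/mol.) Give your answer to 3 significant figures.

4.41 A

n(Sn) = 9.17 / 118.71 = 0.07725 mol
Sn²⁺ + 2e⁻ → Sn, so n(e⁻) = 2 × 0.07725 = 0.1545 mol
Q = 0.1545 × 96500 / 0.553 = 26960 C
I = Q / t = 26960 / 6120 s = 4.41 A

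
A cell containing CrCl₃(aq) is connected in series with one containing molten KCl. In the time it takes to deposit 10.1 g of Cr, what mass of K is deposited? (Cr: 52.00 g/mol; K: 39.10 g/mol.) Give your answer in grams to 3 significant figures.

n(Cr) = 10.1 / 52.00 = 0.1942 mol
Cr³⁺ + 3e⁻ → Cr, so n(e⁻) = 3 × 0.1942 = 0.5826 mol
The cells are in series, so the same charge (and hence the same n(e⁻) = 0.5826 mol) passes through both.
K⁺ + e⁻ → K, so n(K) = 0.5826 mol
m(K) = 0.5826 × 39.10 = 22.8 g

22.8 g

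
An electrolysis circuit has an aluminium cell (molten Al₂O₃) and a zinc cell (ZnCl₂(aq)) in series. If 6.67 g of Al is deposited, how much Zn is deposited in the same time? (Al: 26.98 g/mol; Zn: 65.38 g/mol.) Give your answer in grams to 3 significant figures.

n(Al) = 6.67 / 26.98 = 0.2472 mol
Al³⁺ + 3e⁻ → Al, so n(e⁻) = 3 × 0.2472 = 0.7416 mol
Since the cells are in series, n(e⁻) in the Zn cell is also 0.7416 mol.
Zn²⁺ + 2e⁻ → Zn, so n(Zn) = 0.7416 / 2 = 0.3708 mol
m(Zn) = 0.3708 × 65.38 = 24.2 g

24.2 g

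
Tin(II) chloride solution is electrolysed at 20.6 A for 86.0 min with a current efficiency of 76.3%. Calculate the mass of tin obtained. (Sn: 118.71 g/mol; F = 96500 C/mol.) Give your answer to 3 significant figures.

49.9 g

Q = 20.6 × 5160 = 1.063×10^5 C
n(e⁻) = 1.063×10^5 / 96500 = 1.102 mol
Sn²⁺ + 2e⁻ → Sn, so theoretical m(Sn) = 0.5510 × 118.71 = 65.41 g
Actual mass = 76.3% × 65.41 = 49.9 g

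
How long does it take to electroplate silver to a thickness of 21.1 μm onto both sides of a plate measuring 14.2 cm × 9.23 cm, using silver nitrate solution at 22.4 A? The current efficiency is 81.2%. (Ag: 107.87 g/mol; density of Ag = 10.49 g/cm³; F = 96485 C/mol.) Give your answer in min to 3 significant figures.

Plated area = 2 × 14.2 × 9.23 = 262.1 cm²
Volume = 262.1 × 21.1×10⁻⁴ cm = 0.5530 cm³
m(Ag) = 0.5530 × 10.49 = 5.801 g
n(Ag) = 5.801 / 107.87 = 0.05378 mol; n(e⁻) = 0.05378 mol
Q = 0.05378 × 96485 / 0.812 = 6390 C
t = 6390 / 22.4 = 285.3 s = 4.76 min

4.76 min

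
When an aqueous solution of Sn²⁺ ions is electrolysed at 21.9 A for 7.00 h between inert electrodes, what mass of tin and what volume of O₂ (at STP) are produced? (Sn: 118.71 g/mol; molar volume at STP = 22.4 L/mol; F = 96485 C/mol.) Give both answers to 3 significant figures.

Q = 21.9 × 25200 = 5.519×10^5 C; n(e⁻) = 5.519×10^5 / 96485 = 5.720 mol
Cathode: Sn²⁺ + 2e⁻ → Sn → n(Sn) = 5.720/2 = 2.860 mol → 340 g
Anode: 2H₂O → O₂ + 4H⁺ + 4e⁻ → n(O₂) = 5.720/4 = 1.430 mol → 32.0 L

340 g Sn; 32.0 L O₂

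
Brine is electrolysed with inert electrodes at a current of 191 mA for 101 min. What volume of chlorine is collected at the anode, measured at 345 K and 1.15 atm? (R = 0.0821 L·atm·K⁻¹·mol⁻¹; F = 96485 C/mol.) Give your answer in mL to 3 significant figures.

148 mL

Charge passed = 0.191 × 6060 = 1157 C
n(e⁻) = 1157 / 96485 = 0.01199 mol
2Cl⁻ → Cl₂ + 2e⁻, so n(Cl₂) = 0.01199 / 2 = 0.005995 mol
V = nRT/P = 0.005995 × 0.0821 × 345 / 1.15 = 0.1477 L
= 148 mL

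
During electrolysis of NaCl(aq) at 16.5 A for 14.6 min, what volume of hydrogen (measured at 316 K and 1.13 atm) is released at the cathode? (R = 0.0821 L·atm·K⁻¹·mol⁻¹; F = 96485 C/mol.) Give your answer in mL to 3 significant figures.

Q = 16.5 A × 876 s = 14450 C
n(e⁻) = 14450 / 96485 = 0.1498 mol
2H⁺ + 2e⁻ → H₂, so n(H₂) = 0.1498 / 2 = 0.07490 mol
V = nRT/P = 0.07490 × 0.0821 × 316 / 1.13 = 1.720 L
= 1720 mL

1720 mL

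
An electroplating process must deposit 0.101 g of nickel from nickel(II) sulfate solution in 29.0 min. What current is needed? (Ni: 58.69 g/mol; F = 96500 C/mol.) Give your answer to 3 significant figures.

n(Ni) = 0.101 / 58.69 = 0.001721 mol
Ni²⁺ + 2e⁻ → Ni, so n(e⁻) = 2 × 0.001721 = 0.003442 mol
Q = 0.003442 × 96500 = 332.2 C
I = Q / t = 332.2 / 1740 s = 0.191 A

0.191 A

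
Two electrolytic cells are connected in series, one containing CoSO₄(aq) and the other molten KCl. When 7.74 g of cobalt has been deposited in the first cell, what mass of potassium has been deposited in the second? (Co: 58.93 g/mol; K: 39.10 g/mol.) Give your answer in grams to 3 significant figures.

10.3 g

n(Co) = 7.74 / 58.93 = 0.1313 mol
Co²⁺ + 2e⁻ → Co, so n(e⁻) = 2 × 0.1313 = 0.2626 mol
Same current for the same time ⇒ same n(e⁻) = 0.2626 mol in both cells.
K⁺ + e⁻ → K, so n(K) = 0.2626 mol
m(K) = 0.2626 × 39.10 = 10.3 g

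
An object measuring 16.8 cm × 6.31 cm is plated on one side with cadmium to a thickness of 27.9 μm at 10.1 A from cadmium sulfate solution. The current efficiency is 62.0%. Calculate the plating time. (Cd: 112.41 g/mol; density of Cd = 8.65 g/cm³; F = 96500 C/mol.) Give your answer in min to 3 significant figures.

Plated area = 16.8 × 6.31 = 106.0 cm²
Volume = 106.0 × 27.9×10⁻⁴ cm = 0.2957 cm³
m(Cd) = 0.2957 × 8.65 = 2.558 g
n(Cd) = 2.558 / 112.41 = 0.02276 mol; n(e⁻) = 2 × 0.02276 = 0.04552 mol
Q = 0.04552 × 96500 / 0.620 = 7085 C
t = 7085 / 10.1 = 701.5 s = 11.7 min

11.7 min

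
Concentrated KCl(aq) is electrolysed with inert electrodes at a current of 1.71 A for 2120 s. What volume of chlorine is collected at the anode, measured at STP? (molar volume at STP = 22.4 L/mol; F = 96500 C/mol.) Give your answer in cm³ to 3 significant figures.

421 cm³

Q = It = 1.71 × 2120 = 3625 C
n(e⁻) = Q/F = 3625/96500 = 0.03756 mol
2Cl⁻ → Cl₂ + 2e⁻, so n(Cl₂) = 0.03756 / 2 = 0.01878 mol
V = 0.01878 × 22.4 = 0.4207 L
= 421 cm³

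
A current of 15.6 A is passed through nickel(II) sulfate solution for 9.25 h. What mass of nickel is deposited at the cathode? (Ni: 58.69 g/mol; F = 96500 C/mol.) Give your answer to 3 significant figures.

Q = It = 15.6 × 33300 = 5.195×10^5 C
Moles of electrons = 5.195×10^5 / 96500 = 5.383 mol
Ni²⁺ + 2e⁻ → Ni, so n(Ni) = 5.383 / 2 = 2.692 mol
m = 2.692 × 58.69 = 158 g

158 g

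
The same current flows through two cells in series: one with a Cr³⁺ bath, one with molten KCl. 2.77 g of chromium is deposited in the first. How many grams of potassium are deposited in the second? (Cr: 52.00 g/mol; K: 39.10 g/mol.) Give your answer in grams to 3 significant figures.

n(Cr) = 2.77 / 52.00 = 0.05327 mol
Cr³⁺ + 3e⁻ → Cr, so n(e⁻) = 3 × 0.05327 = 0.1598 mol
The cells are in series, so the same charge (and hence the same n(e⁻) = 0.1598 mol) passes through both.
K⁺ + e⁻ → K, so n(K) = 0.1598 mol
m(K) = 0.1598 × 39.10 = 6.25 g

6.25 g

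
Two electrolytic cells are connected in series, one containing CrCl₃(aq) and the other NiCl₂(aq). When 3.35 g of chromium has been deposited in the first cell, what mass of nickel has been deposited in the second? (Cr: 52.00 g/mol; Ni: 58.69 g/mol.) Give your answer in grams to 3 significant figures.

n(Cr) = 3.35 / 52.00 = 0.06442 mol
Cr³⁺ + 3e⁻ → Cr, so n(e⁻) = 3 × 0.06442 = 0.1933 mol
Same current for the same time ⇒ same n(e⁻) = 0.1933 mol in both cells.
Ni²⁺ + 2e⁻ → Ni, so n(Ni) = 0.1933 / 2 = 0.09665 mol
m(Ni) = 0.09665 × 58.69 = 5.67 g

5.67 g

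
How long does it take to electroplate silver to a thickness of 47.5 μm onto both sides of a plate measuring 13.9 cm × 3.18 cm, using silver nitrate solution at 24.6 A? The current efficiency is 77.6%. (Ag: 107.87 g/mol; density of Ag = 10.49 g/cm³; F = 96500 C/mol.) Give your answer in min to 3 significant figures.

Plated area = 2 × 13.9 × 3.18 = 88.40 cm²
Volume = 88.40 × 47.5×10⁻⁴ cm = 0.4199 cm³
m(Ag) = 0.4199 × 10.49 = 4.405 g
n(Ag) = 4.405 / 107.87 = 0.04084 mol; n(e⁻) = 0.04084 mol
Q = 0.04084 × 96500 / 0.776 = 5079 C
t = 5079 / 24.6 = 206.5 s = 3.44 min

3.44 min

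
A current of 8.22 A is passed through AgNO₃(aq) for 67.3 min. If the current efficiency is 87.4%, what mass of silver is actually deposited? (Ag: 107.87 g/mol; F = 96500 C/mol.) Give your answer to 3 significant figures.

Q = 8.22 × 4038 = 33190 C
n(e⁻) = 33190 / 96500 = 0.3439 mol
Ag⁺ + e⁻ → Ag, so theoretical m(Ag) = 0.3439 × 107.87 = 37.10 g
Actual mass = 87.4% × 37.10 = 32.4 g

32.4 g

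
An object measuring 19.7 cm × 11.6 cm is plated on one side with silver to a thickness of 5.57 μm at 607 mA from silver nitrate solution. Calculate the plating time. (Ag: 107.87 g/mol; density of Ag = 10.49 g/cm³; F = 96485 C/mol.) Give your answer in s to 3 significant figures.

Plated area = 19.7 × 11.6 = 228.5 cm²
Volume = 228.5 × 5.57×10⁻⁴ cm = 0.1273 cm³
m(Ag) = 0.1273 × 10.49 = 1.335 g
n(Ag) = 1.335 / 107.87 = 0.01238 mol; n(e⁻) = 0.01238 mol
Q = 0.01238 × 96485 = 1194 C
t = 1194 / 0.607 = 1967 s

1970 s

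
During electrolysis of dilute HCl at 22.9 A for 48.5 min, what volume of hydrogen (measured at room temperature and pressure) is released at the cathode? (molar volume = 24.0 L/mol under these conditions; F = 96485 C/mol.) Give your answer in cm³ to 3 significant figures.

8290 cm³

Charge passed = 22.9 × 2910 = 66640 C
n(e⁻) = 66640 / 96485 = 0.6907 mol
2H⁺ + 2e⁻ → H₂, so n(H₂) = 0.6907 / 2 = 0.3454 mol
V = 0.3454 × 24.0 = 8.290 L
= 8290 cm³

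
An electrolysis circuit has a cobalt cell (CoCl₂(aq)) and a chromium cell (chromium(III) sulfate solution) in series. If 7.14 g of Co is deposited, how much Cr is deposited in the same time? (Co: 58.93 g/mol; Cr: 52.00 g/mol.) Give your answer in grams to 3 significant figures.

n(Co) = 7.14 / 58.93 = 0.1212 mol
Co²⁺ + 2e⁻ → Co, so n(e⁻) = 2 × 0.1212 = 0.2424 mol
Same current for the same time ⇒ same n(e⁻) = 0.2424 mol in both cells.
Cr³⁺ + 3e⁻ → Cr, so n(Cr) = 0.2424 / 3 = 0.08080 mol
m(Cr) = 0.08080 × 52.00 = 4.20 g

4.20 g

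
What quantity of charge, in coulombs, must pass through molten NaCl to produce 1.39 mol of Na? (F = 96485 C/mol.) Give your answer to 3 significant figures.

Na⁺ + e⁻ → Na, so n(e⁻) = 1 × 1.39 = 1.390 mol
Q = 1.390 × 96485 = 1.341×10^5 C

1.34×10^5 C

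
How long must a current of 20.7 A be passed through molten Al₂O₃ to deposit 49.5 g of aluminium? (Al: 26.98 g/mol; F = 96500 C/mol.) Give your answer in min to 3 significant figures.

428 min

n(Al) = 49.5 / 26.98 = 1.835 mol
Al³⁺ + 3e⁻ → Al, so n(e⁻) = 3 × 1.835 = 5.505 mol
Q = 5.505 × 96500 = 5.312×10^5 C
t = Q / I = 5.312×10^5 / 20.7 = 25660 s = 428 min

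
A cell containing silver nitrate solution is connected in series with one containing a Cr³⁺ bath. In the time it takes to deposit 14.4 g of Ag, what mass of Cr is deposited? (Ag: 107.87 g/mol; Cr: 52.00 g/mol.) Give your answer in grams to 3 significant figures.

2.31 g

n(Ag) = 14.4 / 107.87 = 0.1335 mol
Ag⁺ + e⁻ → Ag, so n(e⁻) = 0.1335 mol
In series, the same 0.1335 mol of electrons flows through the second cell.
Cr³⁺ + 3e⁻ → Cr, so n(Cr) = 0.1335 / 3 = 0.04450 mol
m(Cr) = 0.04450 × 52.00 = 2.31 g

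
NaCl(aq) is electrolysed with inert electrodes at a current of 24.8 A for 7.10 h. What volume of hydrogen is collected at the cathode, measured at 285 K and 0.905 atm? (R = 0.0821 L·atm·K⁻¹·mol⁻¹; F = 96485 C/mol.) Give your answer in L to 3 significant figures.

84.9 L

Q = 24.8 A × 25560 s = 6.339×10^5 C
Moles of electrons = 6.339×10^5 / 96485 = 6.570 mol
2H⁺ + 2e⁻ → H₂, so n(H₂) = 6.570 / 2 = 3.285 mol
V = nRT/P = 3.285 × 0.0821 × 285 / 0.905 = 84.93 L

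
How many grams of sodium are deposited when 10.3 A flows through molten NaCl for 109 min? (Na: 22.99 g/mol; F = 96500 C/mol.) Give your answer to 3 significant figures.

16.0 g

Q = 10.3 A × 6540 s = 67360 C
n(e⁻) = Q/F = 67360/96500 = 0.6980 mol
Na⁺ + e⁻ → Na, so n(Na) = 0.6980 mol
m = 0.6980 × 22.99 = 16.0 g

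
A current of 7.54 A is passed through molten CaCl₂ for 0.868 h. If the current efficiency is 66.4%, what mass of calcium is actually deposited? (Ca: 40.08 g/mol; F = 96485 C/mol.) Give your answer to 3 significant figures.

Q = 7.54 × 3124.8 = 23560 C
n(e⁻) = 23560 / 96485 = 0.2442 mol
Ca²⁺ + 2e⁻ → Ca, so theoretical m(Ca) = 0.1221 × 40.08 = 4.894 g
Actual mass = 66.4% × 4.894 = 3.25 g

3.25 g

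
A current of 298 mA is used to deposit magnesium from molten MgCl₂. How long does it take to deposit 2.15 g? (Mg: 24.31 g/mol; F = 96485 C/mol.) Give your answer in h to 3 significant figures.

n(Mg) = 2.15 / 24.31 = 0.08844 mol
Mg²⁺ + 2e⁻ → Mg, so n(e⁻) = 2 × 0.08844 = 0.1769 mol
Q = 0.1769 × 96485 = 17070 C
t = Q / I = 17070 / 0.298 = 57280 s = 15.9 h

15.9 h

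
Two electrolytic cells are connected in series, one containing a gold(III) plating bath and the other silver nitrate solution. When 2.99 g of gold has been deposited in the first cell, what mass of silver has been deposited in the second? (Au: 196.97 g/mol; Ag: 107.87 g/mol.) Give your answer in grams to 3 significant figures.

n(Au) = 2.99 / 196.97 = 0.01518 mol
Au³⁺ + 3e⁻ → Au, so n(e⁻) = 3 × 0.01518 = 0.04554 mol
Same current for the same time ⇒ same n(e⁻) = 0.04554 mol in both cells.
Ag⁺ + e⁻ → Ag, so n(Ag) = 0.04554 mol
m(Ag) = 0.04554 × 107.87 = 4.91 g

4.91 g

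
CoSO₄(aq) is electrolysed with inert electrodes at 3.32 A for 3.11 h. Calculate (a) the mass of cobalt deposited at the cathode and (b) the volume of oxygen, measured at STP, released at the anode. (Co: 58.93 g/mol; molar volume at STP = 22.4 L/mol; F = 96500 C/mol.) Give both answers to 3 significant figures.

Q = 3.32 × 11196 = 37170 C; n(e⁻) = 37170 / 96500 = 0.3852 mol
Cathode: Co²⁺ + 2e⁻ → Co → n(Co) = 0.3852/2 = 0.1926 mol → 11.3 g
Anode: 2H₂O → O₂ + 4H⁺ + 4e⁻ → n(O₂) = 0.3852/4 = 0.09630 mol → 2.16 L

11.3 g Co; 2.16 L O₂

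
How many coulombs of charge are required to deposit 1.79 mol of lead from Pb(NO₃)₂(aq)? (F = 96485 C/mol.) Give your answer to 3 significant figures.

3.45×10^5 C

Pb²⁺ + 2e⁻ → Pb, so n(e⁻) = 2 × 1.79 = 3.580 mol
Q = 3.580 × 96485 = 3.454×10^5 C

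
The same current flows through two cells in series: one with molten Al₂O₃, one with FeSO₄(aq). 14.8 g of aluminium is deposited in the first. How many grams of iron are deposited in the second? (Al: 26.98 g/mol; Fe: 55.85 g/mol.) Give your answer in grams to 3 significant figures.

46.0 g

n(Al) = 14.8 / 26.98 = 0.5486 mol
Al³⁺ + 3e⁻ → Al, so n(e⁻) = 3 × 0.5486 = 1.646 mol
In series, the same 1.646 mol of electrons flows through the second cell.
Fe²⁺ + 2e⁻ → Fe, so n(Fe) = 1.646 / 2 = 0.8230 mol
m(Fe) = 0.8230 × 55.85 = 46.0 g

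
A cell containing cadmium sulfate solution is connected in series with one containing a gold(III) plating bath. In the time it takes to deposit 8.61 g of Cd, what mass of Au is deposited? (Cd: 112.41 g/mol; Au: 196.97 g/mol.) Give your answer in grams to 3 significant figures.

10.1 g

n(Cd) = 8.61 / 112.41 = 0.07659 mol
Cd²⁺ + 2e⁻ → Cd, so n(e⁻) = 2 × 0.07659 = 0.1532 mol
The cells are in series, so the same charge (and hence the same n(e⁻) = 0.1532 mol) passes through both.
Au³⁺ + 3e⁻ → Au, so n(Au) = 0.1532 / 3 = 0.05107 mol
m(Au) = 0.05107 × 196.97 = 10.1 g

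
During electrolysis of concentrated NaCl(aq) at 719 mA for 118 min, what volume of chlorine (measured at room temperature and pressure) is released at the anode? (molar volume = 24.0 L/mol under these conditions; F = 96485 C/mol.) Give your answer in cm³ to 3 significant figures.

633 cm³

Q = It = 0.719 × 7080 = 5091 C
Moles of electrons = 5091 / 96485 = 0.05276 mol
2Cl⁻ → Cl₂ + 2e⁻, so n(Cl₂) = 0.05276 / 2 = 0.02638 mol
V = 0.02638 × 24.0 = 0.6331 L
= 633 cm³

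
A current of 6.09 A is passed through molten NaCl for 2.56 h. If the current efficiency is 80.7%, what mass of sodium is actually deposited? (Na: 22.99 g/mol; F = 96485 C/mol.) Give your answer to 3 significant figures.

10.8 g

Q = 6.09 × 9216 = 56130 C
n(e⁻) = 56130 / 96485 = 0.5817 mol
Na⁺ + e⁻ → Na, so theoretical m(Na) = 0.5817 × 22.99 = 13.37 g
Actual mass = 80.7% × 13.37 = 10.8 g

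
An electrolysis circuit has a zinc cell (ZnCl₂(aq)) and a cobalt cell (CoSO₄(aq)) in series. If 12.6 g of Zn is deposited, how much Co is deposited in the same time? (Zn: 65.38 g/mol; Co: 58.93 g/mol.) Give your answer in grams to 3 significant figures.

11.4 g

n(Zn) = 12.6 / 65.38 = 0.1927 mol
Zn²⁺ + 2e⁻ → Zn, so n(e⁻) = 2 × 0.1927 = 0.3854 mol
Since the cells are in series, n(e⁻) in the Co cell is also 0.3854 mol.
Co²⁺ + 2e⁻ → Co, so n(Co) = 0.3854 / 2 = 0.1927 mol
m(Co) = 0.1927 × 58.93 = 11.4 g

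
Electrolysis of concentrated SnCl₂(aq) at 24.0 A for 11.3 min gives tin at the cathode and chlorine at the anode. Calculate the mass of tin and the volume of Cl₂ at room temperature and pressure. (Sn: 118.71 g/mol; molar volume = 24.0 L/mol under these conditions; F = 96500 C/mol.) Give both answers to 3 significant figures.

Q = 24.0 × 678 = 16270 C; n(e⁻) = 16270 / 96500 = 0.1686 mol
Cathode: Sn²⁺ + 2e⁻ → Sn → n(Sn) = 0.1686/2 = 0.08430 mol → 10.0 g
Anode: 2Cl⁻ → Cl₂ + 2e⁻ → n(Cl₂) = 0.1686/2 = 0.08430 mol → 2.02 L

10.0 g Sn; 2.02 L Cl₂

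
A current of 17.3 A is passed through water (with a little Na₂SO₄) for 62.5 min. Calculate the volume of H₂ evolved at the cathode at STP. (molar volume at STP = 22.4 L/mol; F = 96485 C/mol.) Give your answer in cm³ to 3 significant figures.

7530 cm³

Charge passed = 17.3 × 3750 = 64880 C
n(e⁻) = Q/F = 64880/96485 = 0.6724 mol
2H⁺ + 2e⁻ → H₂, so n(H₂) = 0.6724 / 2 = 0.3362 mol
V = 0.3362 × 22.4 = 7.531 L
= 7530 cm³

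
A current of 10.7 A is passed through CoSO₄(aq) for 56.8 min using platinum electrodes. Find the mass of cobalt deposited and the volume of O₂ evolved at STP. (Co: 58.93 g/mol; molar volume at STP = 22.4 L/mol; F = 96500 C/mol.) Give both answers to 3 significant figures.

11.1 g Co; 2.12 L O₂

Q = 10.7 × 3408 = 36470 C; n(e⁻) = 36470 / 96500 = 0.3779 mol
Cathode: Co²⁺ + 2e⁻ → Co → n(Co) = 0.3779/2 = 0.1890 mol → 11.1 g
Anode: 2H₂O → O₂ + 4H⁺ + 4e⁻ → n(O₂) = 0.3779/4 = 0.09448 mol → 2.12 L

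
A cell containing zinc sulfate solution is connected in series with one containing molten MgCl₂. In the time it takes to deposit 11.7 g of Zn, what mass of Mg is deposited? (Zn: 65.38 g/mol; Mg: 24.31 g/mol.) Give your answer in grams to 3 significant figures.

4.35 g

n(Zn) = 11.7 / 65.38 = 0.1790 mol
Zn²⁺ + 2e⁻ → Zn, so n(e⁻) = 2 × 0.1790 = 0.3580 mol
Same current for the same time ⇒ same n(e⁻) = 0.3580 mol in both cells.
Mg²⁺ + 2e⁻ → Mg, so n(Mg) = 0.3580 / 2 = 0.1790 mol
m(Mg) = 0.1790 × 24.31 = 4.35 g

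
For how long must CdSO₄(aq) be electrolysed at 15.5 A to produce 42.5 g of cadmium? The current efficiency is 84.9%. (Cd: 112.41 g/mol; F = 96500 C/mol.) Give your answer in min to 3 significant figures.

n(Cd) = 42.5 / 112.41 = 0.3781 mol
Cd²⁺ + 2e⁻ → Cd, so n(e⁻) = 2 × 0.3781 = 0.7562 mol
Q = 0.7562 × 96500 / 0.849 = 85950 C
t = Q / I = 85950 / 15.5 = 5545 s = 92.4 min

92.4 min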